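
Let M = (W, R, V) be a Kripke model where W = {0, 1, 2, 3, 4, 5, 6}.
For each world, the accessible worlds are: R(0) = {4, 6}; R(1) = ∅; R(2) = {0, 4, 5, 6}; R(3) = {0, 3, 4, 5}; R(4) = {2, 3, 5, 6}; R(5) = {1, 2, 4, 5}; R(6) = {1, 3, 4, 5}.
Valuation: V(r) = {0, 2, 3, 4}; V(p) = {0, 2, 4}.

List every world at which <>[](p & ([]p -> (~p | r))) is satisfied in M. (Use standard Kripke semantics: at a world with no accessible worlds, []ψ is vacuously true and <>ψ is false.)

Let φ = <>[](p & ([]p -> (~p | r))). Evaluate φ at each world:
  0 (successors {4, 6}): φ is false.
  1 (successors ∅): φ is false.
  2 (successors {0, 4, 5, 6}): φ is false.
  3 (successors {0, 3, 4, 5}): φ is false.
  4 (successors {2, 3, 5, 6}): φ is false.
  5 (successors {1, 2, 4, 5}): φ is true.
  6 (successors {1, 3, 4, 5}): φ is true.
For instance, at 3:
  At 3: <>[](p & ([]p -> (~p | r))) requires [](p & ([]p -> (~p | r))) at some successor in {0, 3, 4, 5}.
    At 0: [](p & ([]p -> (~p | r))) is false.
    At 3: [](p & ([]p -> (~p | r))) is false.
    At 4: [](p & ([]p -> (~p | r))) is false.
    At 5: [](p & ([]p -> (~p | r))) is false.
  So <>[](p & ([]p -> (~p | r))) is false at 3.
Satisfying worlds: {5, 6}

5, 6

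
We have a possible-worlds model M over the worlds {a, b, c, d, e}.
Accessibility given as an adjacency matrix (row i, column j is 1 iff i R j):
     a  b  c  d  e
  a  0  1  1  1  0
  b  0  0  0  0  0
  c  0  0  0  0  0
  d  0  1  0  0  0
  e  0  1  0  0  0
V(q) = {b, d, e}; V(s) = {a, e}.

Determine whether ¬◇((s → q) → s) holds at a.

Yes

At a: ◇((s → q) → s) is false, so ¬◇((s → q) → s) is true.
  At a: ◇((s → q) → s) requires (s → q) → s at some successor in {b, c, d}.
    At b: (s → q) → s is false.
    At c: (s → q) → s is false.
    At d: (s → q) → s is false.
  So ◇((s → q) → s) is false at a.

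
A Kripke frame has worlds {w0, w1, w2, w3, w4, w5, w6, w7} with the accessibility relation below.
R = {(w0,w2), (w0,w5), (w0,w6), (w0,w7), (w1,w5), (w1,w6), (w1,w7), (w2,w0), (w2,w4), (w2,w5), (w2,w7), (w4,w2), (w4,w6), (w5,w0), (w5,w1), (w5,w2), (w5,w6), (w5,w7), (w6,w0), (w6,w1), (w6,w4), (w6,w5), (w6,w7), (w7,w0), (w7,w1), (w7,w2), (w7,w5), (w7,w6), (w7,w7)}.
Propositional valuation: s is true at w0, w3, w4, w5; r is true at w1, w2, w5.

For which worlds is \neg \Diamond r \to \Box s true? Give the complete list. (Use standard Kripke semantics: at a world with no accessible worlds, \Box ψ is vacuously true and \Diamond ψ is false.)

w0, w1, w2, w3, w4, w5, w6, w7

Let φ = \neg \Diamond r \to \Box s. Evaluate φ at each world:
  w0 (successors {w2, w5, w6, w7}): φ is true.
  w1 (successors {w5, w6, w7}): φ is true.
  w2 (successors {w0, w4, w5, w7}): φ is true.
  w3 (successors ∅): φ is true.
  w4 (successors {w2, w6}): φ is true.
  w5 (successors {w0, w1, w2, w6, w7}): φ is true.
  w6 (successors {w0, w1, w4, w5, w7}): φ is true.
  w7 (successors {w0, w1, w2, w5, w6, w7}): φ is true.
For instance, at w5:
  At w5: \neg \Diamond r is false, \Box s is false, so \neg \Diamond r \to \Box s is true.
    At w5: \Diamond r is true, so \neg \Diamond r is false.
      At w5: \Diamond r requires r at some successor in {w0, w1, w2, w6, w7}.
        r holds at w1, so \Diamond r is true at w5.
    At w5: \Box s requires s at every successor {w0, w1, w2, w6, w7}.
      s fails at w1, so \Box s is false at w5.
Satisfying worlds: {w0, w1, w2, w3, w4, w5, w6, w7}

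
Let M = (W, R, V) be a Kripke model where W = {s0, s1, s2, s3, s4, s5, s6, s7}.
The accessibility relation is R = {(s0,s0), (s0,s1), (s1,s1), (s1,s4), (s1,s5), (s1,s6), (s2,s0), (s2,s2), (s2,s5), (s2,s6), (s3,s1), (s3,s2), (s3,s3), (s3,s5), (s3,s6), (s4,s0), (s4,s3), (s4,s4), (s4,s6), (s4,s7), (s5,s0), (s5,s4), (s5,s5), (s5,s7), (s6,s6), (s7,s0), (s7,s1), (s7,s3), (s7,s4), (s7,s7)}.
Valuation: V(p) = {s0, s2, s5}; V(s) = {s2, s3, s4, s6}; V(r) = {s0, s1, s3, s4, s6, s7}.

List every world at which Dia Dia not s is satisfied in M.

Let φ = Dia Dia not s. Evaluate φ at each world:
  s0 (successors {s0, s1}): φ is true.
  s1 (successors {s1, s4, s5, s6}): φ is true.
  s2 (successors {s0, s2, s5, s6}): φ is true.
  s3 (successors {s1, s2, s3, s5, s6}): φ is true.
  s4 (successors {s0, s3, s4, s6, s7}): φ is true.
  s5 (successors {s0, s4, s5, s7}): φ is true.
  s6 (successors {s6}): φ is false.
  s7 (successors {s0, s1, s3, s4, s7}): φ is true.
For instance, at s6:
  At s6: Dia Dia not s requires Dia not s at some successor in {s6}.
    At s6: Dia not s is false.
  So Dia Dia not s is false at s6.
Satisfying worlds: {s0, s1, s2, s3, s4, s5, s7}

s0, s1, s2, s3, s4, s5, s7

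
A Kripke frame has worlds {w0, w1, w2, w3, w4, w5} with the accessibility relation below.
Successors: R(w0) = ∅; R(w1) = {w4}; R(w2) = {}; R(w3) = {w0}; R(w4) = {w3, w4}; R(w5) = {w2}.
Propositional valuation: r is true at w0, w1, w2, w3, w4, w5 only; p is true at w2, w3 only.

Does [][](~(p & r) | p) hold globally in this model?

Yes

Let φ = [][](~(p & r) | p). Evaluate φ at each world:
  w0 (successors ∅): φ is true.
  w1 (successors {w4}): φ is true.
  w2 (successors ∅): φ is true.
  w3 (successors {w0}): φ is true.
  w4 (successors {w3, w4}): φ is true.
  w5 (successors {w2}): φ is true.
For instance, at w3:
  At w3: [][](~(p & r) | p) requires [](~(p & r) | p) at every successor {w0}.
      At w0: no accessible worlds, so [](~(p & r) | p) holds vacuously.
  So [][](~(p & r) | p) is true at w3.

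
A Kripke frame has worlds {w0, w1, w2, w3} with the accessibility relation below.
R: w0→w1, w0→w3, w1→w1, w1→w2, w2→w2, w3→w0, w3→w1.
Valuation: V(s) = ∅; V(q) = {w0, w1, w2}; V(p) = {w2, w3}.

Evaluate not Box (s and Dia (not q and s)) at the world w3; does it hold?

Yes

At w3: Box (s and Dia (not q and s)) is false, so not Box (s and Dia (not q and s)) is true.
  At w3: Box (s and Dia (not q and s)) requires s and Dia (not q and s) at every successor {w0, w1}.
    s and Dia (not q and s) fails at w0, so Box (s and Dia (not q and s)) is false at w3.
      At w0: s is false, Dia (not q and s) is false, so s and Dia (not q and s) is false.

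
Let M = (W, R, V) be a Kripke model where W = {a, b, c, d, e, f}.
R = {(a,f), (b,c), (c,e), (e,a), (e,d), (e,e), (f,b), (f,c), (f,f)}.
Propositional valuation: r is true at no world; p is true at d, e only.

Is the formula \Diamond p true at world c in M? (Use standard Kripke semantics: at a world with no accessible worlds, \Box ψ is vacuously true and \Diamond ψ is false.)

Recall that \Diamond ψ holds at a world iff ψ holds at some accessible world.
At c: \Diamond p requires p at some successor in {e}.
  p holds at e, so \Diamond p is true at c.

Yes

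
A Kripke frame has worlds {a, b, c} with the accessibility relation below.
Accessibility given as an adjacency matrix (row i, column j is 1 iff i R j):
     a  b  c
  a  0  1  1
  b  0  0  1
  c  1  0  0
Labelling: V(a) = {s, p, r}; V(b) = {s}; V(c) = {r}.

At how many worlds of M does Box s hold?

Let φ = Box s. Evaluate φ at each world:
  a (successors {b, c}): φ is false.
  b (successors {c}): φ is false.
  c (successors {a}): φ is true.
For instance, at c:
  At c: Box s requires s at every successor {a}.
    At a: s is true.
  So Box s is true at c.
Satisfying worlds: {c}

1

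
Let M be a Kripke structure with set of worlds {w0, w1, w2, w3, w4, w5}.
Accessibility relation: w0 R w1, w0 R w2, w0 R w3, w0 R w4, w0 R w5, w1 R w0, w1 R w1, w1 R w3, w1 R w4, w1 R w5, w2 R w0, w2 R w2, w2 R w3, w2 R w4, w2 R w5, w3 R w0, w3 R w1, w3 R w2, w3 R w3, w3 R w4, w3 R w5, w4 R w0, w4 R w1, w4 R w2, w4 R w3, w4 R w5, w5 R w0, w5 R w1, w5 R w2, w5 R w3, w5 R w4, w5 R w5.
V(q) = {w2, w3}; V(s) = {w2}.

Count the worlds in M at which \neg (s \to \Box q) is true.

1

Recall that \Box ψ holds at a world iff ψ holds at every accessible world, and \Diamond ψ holds iff ψ holds at some accessible world.
Let φ = \neg (s \to \Box q). Evaluate φ at each world:
  w0 (successors {w1, w2, w3, w4, w5}): φ is false.
  w1 (successors {w0, w1, w3, w4, w5}): φ is false.
  w2 (successors {w0, w2, w3, w4, w5}): φ is true.
  w3 (successors {w0, w1, w2, w3, w4, w5}): φ is false.
  w4 (successors {w0, w1, w2, w3, w5}): φ is false.
  w5 (successors {w0, w1, w2, w3, w4, w5}): φ is false.
For instance, at w0:
  At w0: s \to \Box q is true, so \neg (s \to \Box q) is false.
    At w0: s is false, \Box q is false, so s \to \Box q is true.
      At w0: \Box q requires q at every successor {w1, w2, w3, w4, w5}.
        q fails at w1, so \Box q is false at w0.
Satisfying worlds: {w2}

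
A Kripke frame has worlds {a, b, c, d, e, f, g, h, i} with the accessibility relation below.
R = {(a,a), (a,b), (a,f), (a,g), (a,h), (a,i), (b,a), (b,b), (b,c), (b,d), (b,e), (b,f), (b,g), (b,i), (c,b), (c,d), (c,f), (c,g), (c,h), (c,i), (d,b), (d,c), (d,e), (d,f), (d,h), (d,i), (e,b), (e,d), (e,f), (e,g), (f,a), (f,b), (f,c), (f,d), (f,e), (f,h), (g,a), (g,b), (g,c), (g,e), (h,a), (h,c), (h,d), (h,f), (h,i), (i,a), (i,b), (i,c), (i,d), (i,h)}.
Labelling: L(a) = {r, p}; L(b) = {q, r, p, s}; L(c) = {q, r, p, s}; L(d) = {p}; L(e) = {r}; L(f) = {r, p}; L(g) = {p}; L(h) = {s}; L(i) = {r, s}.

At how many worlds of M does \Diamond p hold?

Let φ = \Diamond p. Evaluate φ at each world:
  a (successors {a, b, f, g, h, i}): φ is true.
  b (successors {a, b, c, d, e, f, g, i}): φ is true.
  c (successors {b, d, f, g, h, i}): φ is true.
  d (successors {b, c, e, f, h, i}): φ is true.
  e (successors {b, d, f, g}): φ is true.
  f (successors {a, b, c, d, e, h}): φ is true.
  g (successors {a, b, c, e}): φ is true.
  h (successors {a, c, d, f, i}): φ is true.
  i (successors {a, b, c, d, h}): φ is true.
For instance, at f:
  At f: \Diamond p requires p at some successor in {a, b, c, d, e, h}.
    p holds at a, so \Diamond p is true at f.
Satisfying worlds: {a, b, c, d, e, f, g, h, i}

9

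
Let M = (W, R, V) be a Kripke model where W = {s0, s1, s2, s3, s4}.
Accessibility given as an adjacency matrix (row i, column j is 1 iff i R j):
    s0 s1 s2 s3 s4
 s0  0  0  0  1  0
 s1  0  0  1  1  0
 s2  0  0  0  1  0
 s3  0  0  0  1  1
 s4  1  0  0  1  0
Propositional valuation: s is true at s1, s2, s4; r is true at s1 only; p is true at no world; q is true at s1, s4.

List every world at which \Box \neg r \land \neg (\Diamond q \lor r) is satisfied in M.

s0, s2, s4

Let φ = \Box \neg r \land \neg (\Diamond q \lor r). Evaluate φ at each world:
  s0 (successors {s3}): φ is true.
  s1 (successors {s2, s3}): φ is false.
  s2 (successors {s3}): φ is true.
  s3 (successors {s3, s4}): φ is false.
  s4 (successors {s0, s3}): φ is true.
For instance, at s1:
  At s1: \Box \neg r is true, \neg (\Diamond q \lor r) is false, so \Box \neg r \land \neg (\Diamond q \lor r) is false.
    At s1: \Box \neg r requires \neg r at every successor {s2, s3}.
      At s2: \neg r is true.
      At s3: \neg r is true.
    So \Box \neg r is true at s1.
    At s1: \Diamond q \lor r is true, so \neg (\Diamond q \lor r) is false.
      At s1: \Diamond q is false, r is true, so \Diamond q \lor r is true.
Satisfying worlds: {s0, s2, s4}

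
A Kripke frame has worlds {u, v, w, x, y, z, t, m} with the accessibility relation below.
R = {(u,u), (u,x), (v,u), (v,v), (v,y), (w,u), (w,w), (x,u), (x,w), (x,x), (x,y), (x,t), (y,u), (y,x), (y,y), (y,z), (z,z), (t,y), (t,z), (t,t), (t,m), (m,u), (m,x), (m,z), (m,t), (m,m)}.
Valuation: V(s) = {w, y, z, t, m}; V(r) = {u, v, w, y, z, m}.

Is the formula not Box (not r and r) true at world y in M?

At y: Box (not r and r) is false, so not Box (not r and r) is true.
  At y: Box (not r and r) requires not r and r at every successor {u, x, y, z}.
    not r and r fails at u, so Box (not r and r) is false at y.

Yes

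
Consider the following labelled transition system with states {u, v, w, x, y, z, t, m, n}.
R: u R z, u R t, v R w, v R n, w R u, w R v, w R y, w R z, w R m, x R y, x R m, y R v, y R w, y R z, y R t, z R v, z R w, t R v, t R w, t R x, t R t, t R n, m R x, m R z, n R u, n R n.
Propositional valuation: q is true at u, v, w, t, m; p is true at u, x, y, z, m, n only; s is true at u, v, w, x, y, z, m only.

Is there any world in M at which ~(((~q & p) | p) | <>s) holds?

Recall that <>ψ holds at a world iff ψ holds at some accessible world.
Let φ = ~(((~q & p) | p) | <>s). Evaluate φ at each world:
  u (successors {z, t}): φ is false.
  v (successors {w, n}): φ is false.
  w (successors {u, v, y, z, m}): φ is false.
  x (successors {y, m}): φ is false.
  y (successors {v, w, z, t}): φ is false.
  z (successors {v, w}): φ is false.
  t (successors {v, w, x, t, n}): φ is false.
  m (successors {x, z}): φ is false.
  n (successors {u, n}): φ is false.
For instance, at w:
  At w: ((~q & p) | p) | <>s is true, so ~(((~q & p) | p) | <>s) is false.
    At w: (~q & p) | p is false, <>s is true, so ((~q & p) | p) | <>s is true.
      At w: <>s requires s at some successor in {u, v, y, z, m}.
        s holds at u, so <>s is true at w.

No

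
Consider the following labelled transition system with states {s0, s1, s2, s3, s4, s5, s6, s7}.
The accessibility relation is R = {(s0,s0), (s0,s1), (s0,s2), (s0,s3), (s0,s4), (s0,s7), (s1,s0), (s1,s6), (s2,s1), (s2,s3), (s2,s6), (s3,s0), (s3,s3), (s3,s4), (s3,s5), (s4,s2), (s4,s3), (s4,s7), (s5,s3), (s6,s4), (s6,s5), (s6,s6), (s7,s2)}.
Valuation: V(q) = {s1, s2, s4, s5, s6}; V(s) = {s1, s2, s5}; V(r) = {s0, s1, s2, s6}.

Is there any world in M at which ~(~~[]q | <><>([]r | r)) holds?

No

Let φ = ~(~~[]q | <><>([]r | r)). Evaluate φ at each world:
  s0 (successors {s0, s1, s2, s3, s4, s7}): φ is false.
  s1 (successors {s0, s6}): φ is false.
  s2 (successors {s1, s3, s6}): φ is false.
  s3 (successors {s0, s3, s4, s5}): φ is false.
  s4 (successors {s2, s3, s7}): φ is false.
  s5 (successors {s3}): φ is false.
  s6 (successors {s4, s5, s6}): φ is false.
  s7 (successors {s2}): φ is false.
For instance, at s5:
  At s5: ~~[]q | <><>([]r | r) is true, so ~(~~[]q | <><>([]r | r)) is false.
    At s5: ~~[]q is false, <><>([]r | r) is true, so ~~[]q | <><>([]r | r) is true.
      At s5: ~[]q is true, so ~~[]q is false.
      At s5: <><>([]r | r) requires <>([]r | r) at some successor in {s3}.
        <>([]r | r) holds at s3, so <><>([]r | r) is true at s5.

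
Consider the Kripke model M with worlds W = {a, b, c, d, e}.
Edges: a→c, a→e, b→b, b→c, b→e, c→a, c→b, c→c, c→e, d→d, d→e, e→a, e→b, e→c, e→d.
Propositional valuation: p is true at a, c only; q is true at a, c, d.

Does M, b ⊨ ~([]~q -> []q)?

At b: []~q -> []q is true, so ~([]~q -> []q) is false.
  At b: []~q is false, []q is false, so []~q -> []q is true.
    At b: []~q requires ~q at every successor {b, c, e}.
      ~q fails at c, so []~q is false at b.
    At b: []q requires q at every successor {b, c, e}.
      q fails at b, so []q is false at b.

No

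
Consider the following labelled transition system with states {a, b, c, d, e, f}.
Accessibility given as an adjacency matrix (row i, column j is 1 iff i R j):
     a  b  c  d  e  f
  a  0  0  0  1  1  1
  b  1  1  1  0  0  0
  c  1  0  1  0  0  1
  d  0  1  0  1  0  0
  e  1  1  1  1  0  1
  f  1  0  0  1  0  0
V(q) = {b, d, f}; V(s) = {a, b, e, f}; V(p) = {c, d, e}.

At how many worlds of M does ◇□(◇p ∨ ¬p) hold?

6

Recall that □ψ holds at a world iff ψ holds at every accessible world, and ◇ψ holds iff ψ holds at some accessible world.
Let φ = ◇□(◇p ∨ ¬p). Evaluate φ at each world:
  a (successors {d, e, f}): φ is true.
  b (successors {a, b, c}): φ is true.
  c (successors {a, c, f}): φ is true.
  d (successors {b, d}): φ is true.
  e (successors {a, b, c, d, f}): φ is true.
  f (successors {a, d}): φ is true.
For instance, at b:
  At b: ◇□(◇p ∨ ¬p) requires □(◇p ∨ ¬p) at some successor in {a, b, c}.
    □(◇p ∨ ¬p) holds at a, so ◇□(◇p ∨ ¬p) is true at b.
      At a: □(◇p ∨ ¬p) requires ◇p ∨ ¬p at every successor {d, e, f}.
        At d: ◇p ∨ ¬p is true.
        At e: ◇p ∨ ¬p is true.
        At f: ◇p ∨ ¬p is true.
      So □(◇p ∨ ¬p) is true at a.
Satisfying worlds: {a, b, c, d, e, f}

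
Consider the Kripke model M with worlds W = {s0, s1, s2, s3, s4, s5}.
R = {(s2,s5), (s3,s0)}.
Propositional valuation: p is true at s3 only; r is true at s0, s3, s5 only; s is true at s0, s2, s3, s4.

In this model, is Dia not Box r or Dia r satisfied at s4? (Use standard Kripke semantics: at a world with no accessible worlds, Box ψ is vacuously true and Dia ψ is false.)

No

Recall that Box ψ holds at a world iff ψ holds at every accessible world, and Dia ψ holds iff ψ holds at some accessible world.
At s4: Dia not Box r is false, Dia r is false, so Dia not Box r or Dia r is false.
  At s4: no accessible worlds, so Dia not Box r is false.
  At s4: no accessible worlds, so Dia r is false.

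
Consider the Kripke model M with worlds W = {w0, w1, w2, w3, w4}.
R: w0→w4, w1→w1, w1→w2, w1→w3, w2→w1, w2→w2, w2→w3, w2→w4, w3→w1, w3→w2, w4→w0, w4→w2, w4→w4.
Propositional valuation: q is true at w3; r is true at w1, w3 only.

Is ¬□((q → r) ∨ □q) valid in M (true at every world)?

No

Let φ = ¬□((q → r) ∨ □q). Evaluate φ at each world:
  w0 (successors {w4}): φ is false.
  w1 (successors {w1, w2, w3}): φ is false.
  w2 (successors {w1, w2, w3, w4}): φ is false.
  w3 (successors {w1, w2}): φ is false.
  w4 (successors {w0, w2, w4}): φ is false.
Detail at w0 (counterexample):
  At w0: □((q → r) ∨ □q) is true, so ¬□((q → r) ∨ □q) is false.
    At w0: □((q → r) ∨ □q) requires (q → r) ∨ □q at every successor {w4}.
      At w4: (q → r) ∨ □q is true.
    So □((q → r) ∨ □q) is true at w0.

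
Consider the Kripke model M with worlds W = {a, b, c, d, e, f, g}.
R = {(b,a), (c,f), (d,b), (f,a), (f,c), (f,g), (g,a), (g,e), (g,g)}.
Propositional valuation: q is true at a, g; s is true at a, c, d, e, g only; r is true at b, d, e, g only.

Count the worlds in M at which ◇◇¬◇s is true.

Recall that ◇ψ holds at a world iff ψ holds at some accessible world.
Let φ = ◇◇¬◇s. Evaluate φ at each world:
  a (successors ∅): φ is false.
  b (successors {a}): φ is false.
  c (successors {f}): φ is true.
  d (successors {b}): φ is true.
  e (successors ∅): φ is false.
  f (successors {a, c, g}): φ is true.
  g (successors {a, e, g}): φ is true.
For instance, at b:
  At b: ◇◇¬◇s requires ◇¬◇s at some successor in {a}.
    At a: ◇¬◇s is false.
  So ◇◇¬◇s is false at b.
Satisfying worlds: {c, d, f, g}

4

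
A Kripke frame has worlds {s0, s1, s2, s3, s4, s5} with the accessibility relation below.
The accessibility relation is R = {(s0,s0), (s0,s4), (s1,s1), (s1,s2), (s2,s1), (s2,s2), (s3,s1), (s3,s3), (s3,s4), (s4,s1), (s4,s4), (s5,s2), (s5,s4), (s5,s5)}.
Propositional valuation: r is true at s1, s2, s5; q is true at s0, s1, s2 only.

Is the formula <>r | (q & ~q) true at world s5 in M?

Yes

Recall that <>ψ holds at a world iff ψ holds at some accessible world.
At s5: <>r is true, q & ~q is false, so <>r | (q & ~q) is true.
  At s5: <>r requires r at some successor in {s2, s4, s5}.
    r holds at s2, so <>r is true at s5.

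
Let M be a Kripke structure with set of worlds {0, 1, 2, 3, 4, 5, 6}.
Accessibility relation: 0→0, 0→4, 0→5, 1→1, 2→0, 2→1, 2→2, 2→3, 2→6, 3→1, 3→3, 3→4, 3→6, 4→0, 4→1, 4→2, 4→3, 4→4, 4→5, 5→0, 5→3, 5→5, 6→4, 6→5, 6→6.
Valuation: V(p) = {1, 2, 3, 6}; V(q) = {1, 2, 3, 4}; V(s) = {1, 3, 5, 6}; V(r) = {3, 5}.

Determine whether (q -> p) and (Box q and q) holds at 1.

Recall that Box ψ holds at a world iff ψ holds at every accessible world, and Dia ψ holds iff ψ holds at some accessible world.
At 1: q -> p is true, Box q and q is true, so (q -> p) and (Box q and q) is true.
  At 1: Box q is true, q is true, so Box q and q is true.
    At 1: Box q requires q at every successor {1}.
      At 1: q is true.
    So Box q is true at 1.

Yes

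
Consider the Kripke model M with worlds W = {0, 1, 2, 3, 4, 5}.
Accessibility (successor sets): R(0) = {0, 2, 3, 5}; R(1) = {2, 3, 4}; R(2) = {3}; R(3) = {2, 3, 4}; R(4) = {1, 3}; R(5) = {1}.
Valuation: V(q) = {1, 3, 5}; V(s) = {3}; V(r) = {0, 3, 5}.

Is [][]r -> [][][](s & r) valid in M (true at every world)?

Let φ = [][]r -> [][][](s & r). Evaluate φ at each world:
  0 (successors {0, 2, 3, 5}): φ is true.
  1 (successors {2, 3, 4}): φ is true.
  2 (successors {3}): φ is true.
  3 (successors {2, 3, 4}): φ is true.
  4 (successors {1, 3}): φ is true.
  5 (successors {1}): φ is true.
For instance, at 1:
  At 1: [][]r is false, [][][](s & r) is false, so [][]r -> [][][](s & r) is true.
    At 1: [][]r requires []r at every successor {2, 3, 4}.
      []r fails at 3, so [][]r is false at 1.
    At 1: [][][](s & r) requires [][](s & r) at every successor {2, 3, 4}.
      [][](s & r) fails at 2, so [][][](s & r) is false at 1.

Yes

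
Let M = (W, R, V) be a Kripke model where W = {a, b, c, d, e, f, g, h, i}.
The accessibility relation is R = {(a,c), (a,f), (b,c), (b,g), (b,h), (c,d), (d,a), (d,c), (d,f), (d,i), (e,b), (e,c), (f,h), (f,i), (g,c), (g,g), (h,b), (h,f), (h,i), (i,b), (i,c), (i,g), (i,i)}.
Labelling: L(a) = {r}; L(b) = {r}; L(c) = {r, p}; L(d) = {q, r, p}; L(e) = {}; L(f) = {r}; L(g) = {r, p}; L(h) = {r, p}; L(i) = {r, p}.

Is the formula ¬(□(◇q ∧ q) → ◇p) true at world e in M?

At e: □(◇q ∧ q) → ◇p is true, so ¬(□(◇q ∧ q) → ◇p) is false.
  At e: □(◇q ∧ q) is false, ◇p is true, so □(◇q ∧ q) → ◇p is true.
    At e: □(◇q ∧ q) requires ◇q ∧ q at every successor {b, c}.
      ◇q ∧ q fails at b, so □(◇q ∧ q) is false at e.
    At e: ◇p requires p at some successor in {b, c}.
      p holds at c, so ◇p is true at e.

No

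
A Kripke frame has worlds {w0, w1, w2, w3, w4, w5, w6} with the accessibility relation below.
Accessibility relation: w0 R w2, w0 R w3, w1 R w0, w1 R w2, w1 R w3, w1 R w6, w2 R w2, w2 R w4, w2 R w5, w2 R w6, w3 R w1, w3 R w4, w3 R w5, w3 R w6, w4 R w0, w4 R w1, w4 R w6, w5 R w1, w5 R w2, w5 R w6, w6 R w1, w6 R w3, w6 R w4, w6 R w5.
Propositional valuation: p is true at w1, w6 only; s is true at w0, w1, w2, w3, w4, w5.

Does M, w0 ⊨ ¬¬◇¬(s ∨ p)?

No

Recall that ◇ψ holds at a world iff ψ holds at some accessible world.
At w0: ¬◇¬(s ∨ p) is true, so ¬¬◇¬(s ∨ p) is false.
  At w0: ◇¬(s ∨ p) is false, so ¬◇¬(s ∨ p) is true.
    At w0: ◇¬(s ∨ p) requires ¬(s ∨ p) at some successor in {w2, w3}.
      At w2: ¬(s ∨ p) is false.
      At w3: ¬(s ∨ p) is false.
    So ◇¬(s ∨ p) is false at w0.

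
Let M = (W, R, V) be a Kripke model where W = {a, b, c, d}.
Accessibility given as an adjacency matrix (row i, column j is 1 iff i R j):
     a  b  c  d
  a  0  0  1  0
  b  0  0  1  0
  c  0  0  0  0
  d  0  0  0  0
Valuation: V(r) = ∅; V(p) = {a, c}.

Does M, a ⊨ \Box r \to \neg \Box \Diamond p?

Yes

At a: \Box r is false, \neg \Box \Diamond p is true, so \Box r \to \neg \Box \Diamond p is true.
  At a: \Box r requires r at every successor {c}.
    r fails at c, so \Box r is false at a.
  At a: \Box \Diamond p is false, so \neg \Box \Diamond p is true.
    At a: \Box \Diamond p requires \Diamond p at every successor {c}.
      \Diamond p fails at c, so \Box \Diamond p is false at a.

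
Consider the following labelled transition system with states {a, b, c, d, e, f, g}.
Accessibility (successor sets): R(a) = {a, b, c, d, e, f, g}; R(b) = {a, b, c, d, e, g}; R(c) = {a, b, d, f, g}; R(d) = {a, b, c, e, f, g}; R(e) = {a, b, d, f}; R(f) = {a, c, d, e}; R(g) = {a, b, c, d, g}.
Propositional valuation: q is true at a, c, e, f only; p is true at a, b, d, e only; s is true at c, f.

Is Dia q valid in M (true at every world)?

Recall that Dia ψ holds at a world iff ψ holds at some accessible world.
Let φ = Dia q. Evaluate φ at each world:
  a (successors {a, b, c, d, e, f, g}): φ is true.
  b (successors {a, b, c, d, e, g}): φ is true.
  c (successors {a, b, d, f, g}): φ is true.
  d (successors {a, b, c, e, f, g}): φ is true.
  e (successors {a, b, d, f}): φ is true.
  f (successors {a, c, d, e}): φ is true.
  g (successors {a, b, c, d, g}): φ is true.
For instance, at f:
  At f: Dia q requires q at some successor in {a, c, d, e}.
    q holds at a, so Dia q is true at f.

Yes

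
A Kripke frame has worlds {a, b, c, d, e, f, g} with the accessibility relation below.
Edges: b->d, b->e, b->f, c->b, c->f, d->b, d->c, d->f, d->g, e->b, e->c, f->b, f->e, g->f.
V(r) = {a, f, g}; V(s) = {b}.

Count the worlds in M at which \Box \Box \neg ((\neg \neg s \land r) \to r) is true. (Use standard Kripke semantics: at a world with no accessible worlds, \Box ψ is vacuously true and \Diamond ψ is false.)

Let φ = \Box \Box \neg ((\neg \neg s \land r) \to r). Evaluate φ at each world:
  a (successors ∅): φ is true.
  b (successors {d, e, f}): φ is false.
  c (successors {b, f}): φ is false.
  d (successors {b, c, f, g}): φ is false.
  e (successors {b, c}): φ is false.
  f (successors {b, e}): φ is false.
  g (successors {f}): φ is false.
For instance, at f:
  At f: \Box \Box \neg ((\neg \neg s \land r) \to r) requires \Box \neg ((\neg \neg s \land r) \to r) at every successor {b, e}.
    \Box \neg ((\neg \neg s \land r) \to r) fails at b, so \Box \Box \neg ((\neg \neg s \land r) \to r) is false at f.
      At b: \Box \neg ((\neg \neg s \land r) \to r) requires \neg ((\neg \neg s \land r) \to r) at every successor {d, e, f}.
        \neg ((\neg \neg s \land r) \to r) fails at d, so \Box \neg ((\neg \neg s \land r) \to r) is false at b.
Satisfying worlds: {a}

1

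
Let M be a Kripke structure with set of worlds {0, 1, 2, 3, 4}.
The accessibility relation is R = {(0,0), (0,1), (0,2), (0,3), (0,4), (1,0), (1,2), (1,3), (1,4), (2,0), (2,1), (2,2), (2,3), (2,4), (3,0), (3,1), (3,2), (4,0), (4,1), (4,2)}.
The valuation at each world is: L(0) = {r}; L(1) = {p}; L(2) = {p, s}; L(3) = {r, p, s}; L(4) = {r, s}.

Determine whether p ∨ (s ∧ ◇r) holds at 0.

Recall that ◇ψ holds at a world iff ψ holds at some accessible world.
At 0: p is false, s ∧ ◇r is false, so p ∨ (s ∧ ◇r) is false.
  At 0: s is false, ◇r is true, so s ∧ ◇r is false.
    At 0: ◇r requires r at some successor in {0, 1, 2, 3, 4}.
      r holds at 0, so ◇r is true at 0.

No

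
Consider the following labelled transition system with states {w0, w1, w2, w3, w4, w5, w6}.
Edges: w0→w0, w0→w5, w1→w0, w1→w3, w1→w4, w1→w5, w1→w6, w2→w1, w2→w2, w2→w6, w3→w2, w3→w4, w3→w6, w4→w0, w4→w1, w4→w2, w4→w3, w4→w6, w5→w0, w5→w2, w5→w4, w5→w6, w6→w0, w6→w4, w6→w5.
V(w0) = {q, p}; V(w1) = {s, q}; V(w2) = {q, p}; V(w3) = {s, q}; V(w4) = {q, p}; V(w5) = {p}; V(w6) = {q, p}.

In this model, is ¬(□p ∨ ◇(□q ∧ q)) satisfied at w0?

No

At w0: □p ∨ ◇(□q ∧ q) is true, so ¬(□p ∨ ◇(□q ∧ q)) is false.
  At w0: □p is true, ◇(□q ∧ q) is false, so □p ∨ ◇(□q ∧ q) is true.
    At w0: □p requires p at every successor {w0, w5}.
      At w0: p is true.
      At w5: p is true.
    So □p is true at w0.
    At w0: ◇(□q ∧ q) requires □q ∧ q at some successor in {w0, w5}.
      At w0: □q ∧ q is false.
      At w5: □q ∧ q is false.
    So ◇(□q ∧ q) is false at w0.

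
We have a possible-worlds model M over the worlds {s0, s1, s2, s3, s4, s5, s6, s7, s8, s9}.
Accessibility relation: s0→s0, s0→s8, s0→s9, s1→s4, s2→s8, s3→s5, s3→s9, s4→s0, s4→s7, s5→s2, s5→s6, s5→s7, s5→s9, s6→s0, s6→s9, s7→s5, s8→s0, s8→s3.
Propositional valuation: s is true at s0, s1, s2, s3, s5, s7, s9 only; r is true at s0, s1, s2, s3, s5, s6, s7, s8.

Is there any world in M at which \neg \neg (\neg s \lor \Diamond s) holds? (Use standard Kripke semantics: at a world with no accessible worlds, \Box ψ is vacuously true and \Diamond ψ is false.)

Let φ = \neg \neg (\neg s \lor \Diamond s). Evaluate φ at each world:
  s0 (successors {s0, s8, s9}): φ is true.
  s1 (successors {s4}): φ is false.
  s2 (successors {s8}): φ is false.
  s3 (successors {s5, s9}): φ is true.
  s4 (successors {s0, s7}): φ is true.
  s5 (successors {s2, s6, s7, s9}): φ is true.
  s6 (successors {s0, s9}): φ is true.
  s7 (successors {s5}): φ is true.
  s8 (successors {s0, s3}): φ is true.
  s9 (successors ∅): φ is false.
Detail at s0 (witness):
  At s0: \neg (\neg s \lor \Diamond s) is false, so \neg \neg (\neg s \lor \Diamond s) is true.
    At s0: \neg s \lor \Diamond s is true, so \neg (\neg s \lor \Diamond s) is false.
      At s0: \neg s is false, \Diamond s is true, so \neg s \lor \Diamond s is true.

Yes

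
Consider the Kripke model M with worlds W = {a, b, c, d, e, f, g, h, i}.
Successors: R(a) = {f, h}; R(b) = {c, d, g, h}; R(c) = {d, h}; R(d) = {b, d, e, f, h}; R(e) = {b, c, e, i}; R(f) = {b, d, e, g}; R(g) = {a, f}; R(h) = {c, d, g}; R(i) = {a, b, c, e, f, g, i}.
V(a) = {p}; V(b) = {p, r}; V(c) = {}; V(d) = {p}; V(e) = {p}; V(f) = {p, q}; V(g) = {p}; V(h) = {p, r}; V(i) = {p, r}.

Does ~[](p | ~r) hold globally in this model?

No

Let φ = ~[](p | ~r). Evaluate φ at each world:
  a (successors {f, h}): φ is false.
  b (successors {c, d, g, h}): φ is false.
  c (successors {d, h}): φ is false.
  d (successors {b, d, e, f, h}): φ is false.
  e (successors {b, c, e, i}): φ is false.
  f (successors {b, d, e, g}): φ is false.
  g (successors {a, f}): φ is false.
  h (successors {c, d, g}): φ is false.
  i (successors {a, b, c, e, f, g, i}): φ is false.
Detail at a (counterexample):
  At a: [](p | ~r) is true, so ~[](p | ~r) is false.
    At a: [](p | ~r) requires p | ~r at every successor {f, h}.
      At f: p | ~r is true.
      At h: p | ~r is true.
    So [](p | ~r) is true at a.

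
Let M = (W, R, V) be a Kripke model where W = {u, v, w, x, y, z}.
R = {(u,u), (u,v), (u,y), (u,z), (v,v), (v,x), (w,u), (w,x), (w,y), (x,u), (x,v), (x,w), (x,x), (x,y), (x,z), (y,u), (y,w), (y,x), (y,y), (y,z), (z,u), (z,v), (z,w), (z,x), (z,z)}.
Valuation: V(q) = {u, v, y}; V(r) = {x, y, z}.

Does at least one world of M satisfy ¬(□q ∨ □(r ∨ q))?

Recall that □ψ holds at a world iff ψ holds at every accessible world, and ◇ψ holds iff ψ holds at some accessible world.
Let φ = ¬(□q ∨ □(r ∨ q)). Evaluate φ at each world:
  u (successors {u, v, y, z}): φ is false.
  v (successors {v, x}): φ is false.
  w (successors {u, x, y}): φ is false.
  x (successors {u, v, w, x, y, z}): φ is true.
  y (successors {u, w, x, y, z}): φ is true.
  z (successors {u, v, w, x, z}): φ is true.
Detail at x (witness):
  At x: □q ∨ □(r ∨ q) is false, so ¬(□q ∨ □(r ∨ q)) is true.
    At x: □q is false, □(r ∨ q) is false, so □q ∨ □(r ∨ q) is false.
      At x: □q requires q at every successor {u, v, w, x, y, z}.
        q fails at w, so □q is false at x.
      At x: □(r ∨ q) requires r ∨ q at every successor {u, v, w, x, y, z}.
        r ∨ q fails at w, so □(r ∨ q) is false at x.

Yes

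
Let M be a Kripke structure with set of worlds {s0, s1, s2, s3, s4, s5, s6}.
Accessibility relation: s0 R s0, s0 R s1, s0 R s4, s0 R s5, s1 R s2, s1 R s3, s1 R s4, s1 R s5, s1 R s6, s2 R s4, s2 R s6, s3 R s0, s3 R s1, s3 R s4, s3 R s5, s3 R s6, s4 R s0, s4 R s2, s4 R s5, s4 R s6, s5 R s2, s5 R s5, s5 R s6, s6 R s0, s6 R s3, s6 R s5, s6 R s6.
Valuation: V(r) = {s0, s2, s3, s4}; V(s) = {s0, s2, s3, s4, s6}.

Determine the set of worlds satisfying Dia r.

Let φ = Dia r. Evaluate φ at each world:
  s0 (successors {s0, s1, s4, s5}): φ is true.
  s1 (successors {s2, s3, s4, s5, s6}): φ is true.
  s2 (successors {s4, s6}): φ is true.
  s3 (successors {s0, s1, s4, s5, s6}): φ is true.
  s4 (successors {s0, s2, s5, s6}): φ is true.
  s5 (successors {s2, s5, s6}): φ is true.
  s6 (successors {s0, s3, s5, s6}): φ is true.
For instance, at s4:
  At s4: Dia r requires r at some successor in {s0, s2, s5, s6}.
    r holds at s0, so Dia r is true at s4.
Satisfying worlds: {s0, s1, s2, s3, s4, s5, s6}

s0, s1, s2, s3, s4, s5, s6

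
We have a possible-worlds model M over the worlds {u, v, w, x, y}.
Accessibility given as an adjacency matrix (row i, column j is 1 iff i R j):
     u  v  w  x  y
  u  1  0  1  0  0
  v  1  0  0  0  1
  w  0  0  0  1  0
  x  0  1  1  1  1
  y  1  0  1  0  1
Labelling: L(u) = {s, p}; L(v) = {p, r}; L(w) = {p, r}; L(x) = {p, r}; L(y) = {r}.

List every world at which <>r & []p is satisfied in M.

Recall that []ψ holds at a world iff ψ holds at every accessible world, and <>ψ holds iff ψ holds at some accessible world.
Let φ = <>r & []p. Evaluate φ at each world:
  u (successors {u, w}): φ is true.
  v (successors {u, y}): φ is false.
  w (successors {x}): φ is true.
  x (successors {v, w, x, y}): φ is false.
  y (successors {u, w, y}): φ is false.
For instance, at y:
  At y: <>r is true, []p is false, so <>r & []p is false.
    At y: <>r requires r at some successor in {u, w, y}.
      r holds at w, so <>r is true at y.
    At y: []p requires p at every successor {u, w, y}.
      p fails at y, so []p is false at y.
Satisfying worlds: {u, w}

u, w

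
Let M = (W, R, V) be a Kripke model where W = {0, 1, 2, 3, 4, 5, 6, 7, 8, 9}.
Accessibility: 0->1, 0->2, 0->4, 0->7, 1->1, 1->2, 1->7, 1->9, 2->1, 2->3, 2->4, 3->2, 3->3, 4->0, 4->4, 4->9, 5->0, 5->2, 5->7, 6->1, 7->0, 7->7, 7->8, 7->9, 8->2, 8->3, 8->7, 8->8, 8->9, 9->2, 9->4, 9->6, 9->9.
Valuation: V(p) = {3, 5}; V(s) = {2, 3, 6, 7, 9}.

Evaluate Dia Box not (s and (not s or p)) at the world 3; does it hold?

No

At 3: Dia Box not (s and (not s or p)) requires Box not (s and (not s or p)) at some successor in {2, 3}.
  At 2: Box not (s and (not s or p)) is false.
  At 3: Box not (s and (not s or p)) is false.
So Dia Box not (s and (not s or p)) is false at 3.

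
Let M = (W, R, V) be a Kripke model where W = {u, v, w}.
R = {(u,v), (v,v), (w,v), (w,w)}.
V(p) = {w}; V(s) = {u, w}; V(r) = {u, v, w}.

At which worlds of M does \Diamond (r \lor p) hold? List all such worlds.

Recall that \Diamond ψ holds at a world iff ψ holds at some accessible world.
Let φ = \Diamond (r \lor p). Evaluate φ at each world:
  u (successors {v}): φ is true.
  v (successors {v}): φ is true.
  w (successors {v, w}): φ is true.
For instance, at v:
  At v: \Diamond (r \lor p) requires r \lor p at some successor in {v}.
    r \lor p holds at v, so \Diamond (r \lor p) is true at v.
Satisfying worlds: {u, v, w}

u, v, w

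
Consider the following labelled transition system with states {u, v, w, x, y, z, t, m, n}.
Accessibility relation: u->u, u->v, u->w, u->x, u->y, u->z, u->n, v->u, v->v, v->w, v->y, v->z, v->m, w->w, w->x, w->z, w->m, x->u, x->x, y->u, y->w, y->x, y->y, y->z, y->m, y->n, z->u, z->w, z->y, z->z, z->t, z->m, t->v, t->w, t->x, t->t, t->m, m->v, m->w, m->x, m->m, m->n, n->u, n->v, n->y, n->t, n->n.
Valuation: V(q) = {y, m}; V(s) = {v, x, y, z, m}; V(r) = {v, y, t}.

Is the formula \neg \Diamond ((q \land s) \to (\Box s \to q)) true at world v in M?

Recall that \Box ψ holds at a world iff ψ holds at every accessible world, and \Diamond ψ holds iff ψ holds at some accessible world.
At v: \Diamond ((q \land s) \to (\Box s \to q)) is true, so \neg \Diamond ((q \land s) \to (\Box s \to q)) is false.
  At v: \Diamond ((q \land s) \to (\Box s \to q)) requires (q \land s) \to (\Box s \to q) at some successor in {u, v, w, y, z, m}.
    (q \land s) \to (\Box s \to q) holds at u, so \Diamond ((q \land s) \to (\Box s \to q)) is true at v.
      At u: q \land s is false, \Box s \to q is true, so (q \land s) \to (\Box s \to q) is true.

No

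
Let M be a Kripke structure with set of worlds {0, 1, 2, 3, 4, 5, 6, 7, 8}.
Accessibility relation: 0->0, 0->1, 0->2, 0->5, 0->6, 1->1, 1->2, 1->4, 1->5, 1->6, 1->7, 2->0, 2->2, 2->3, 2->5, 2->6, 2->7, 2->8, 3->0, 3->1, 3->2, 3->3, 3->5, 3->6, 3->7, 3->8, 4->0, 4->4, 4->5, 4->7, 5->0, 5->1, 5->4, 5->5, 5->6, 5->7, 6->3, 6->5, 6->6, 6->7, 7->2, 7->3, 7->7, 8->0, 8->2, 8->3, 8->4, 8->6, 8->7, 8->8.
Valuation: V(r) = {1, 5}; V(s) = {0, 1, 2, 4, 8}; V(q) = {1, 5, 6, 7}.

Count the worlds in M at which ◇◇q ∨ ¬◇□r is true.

Let φ = ◇◇q ∨ ¬◇□r. Evaluate φ at each world:
  0 (successors {0, 1, 2, 5, 6}): φ is true.
  1 (successors {1, 2, 4, 5, 6, 7}): φ is true.
  2 (successors {0, 2, 3, 5, 6, 7, 8}): φ is true.
  3 (successors {0, 1, 2, 3, 5, 6, 7, 8}): φ is true.
  4 (successors {0, 4, 5, 7}): φ is true.
  5 (successors {0, 1, 4, 5, 6, 7}): φ is true.
  6 (successors {3, 5, 6, 7}): φ is true.
  7 (successors {2, 3, 7}): φ is true.
  8 (successors {0, 2, 3, 4, 6, 7, 8}): φ is true.
For instance, at 3:
  At 3: ◇◇q is true, ¬◇□r is true, so ◇◇q ∨ ¬◇□r is true.
    At 3: ◇◇q requires ◇q at some successor in {0, 1, 2, 3, 5, 6, 7, 8}.
      ◇q holds at 0, so ◇◇q is true at 3.
    At 3: ◇□r is false, so ¬◇□r is true.
      At 3: ◇□r requires □r at some successor in {0, 1, 2, 3, 5, 6, 7, 8}.
        At 0: □r is false.
        At 1: □r is false.
        At 2: □r is false.
        At 3: □r is false.
        At 5: □r is false.
        At 6: □r is false.
        At 7: □r is false.
        At 8: □r is false.
      So ◇□r is false at 3.
Satisfying worlds: {0, 1, 2, 3, 4, 5, 6, 7, 8}

9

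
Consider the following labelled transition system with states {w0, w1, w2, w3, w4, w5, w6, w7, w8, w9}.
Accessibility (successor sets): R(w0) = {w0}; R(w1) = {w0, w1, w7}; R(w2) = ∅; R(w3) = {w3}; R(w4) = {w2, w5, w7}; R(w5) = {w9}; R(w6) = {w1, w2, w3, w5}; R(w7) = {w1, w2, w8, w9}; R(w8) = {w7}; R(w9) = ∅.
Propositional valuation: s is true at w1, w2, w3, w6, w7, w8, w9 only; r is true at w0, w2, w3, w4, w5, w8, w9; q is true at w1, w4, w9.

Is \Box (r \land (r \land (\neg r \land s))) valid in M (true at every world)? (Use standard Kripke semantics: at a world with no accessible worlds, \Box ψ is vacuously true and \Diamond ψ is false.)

No

Let φ = \Box (r \land (r \land (\neg r \land s))). Evaluate φ at each world:
  w0 (successors {w0}): φ is false.
  w1 (successors {w0, w1, w7}): φ is false.
  w2 (successors ∅): φ is true.
  w3 (successors {w3}): φ is false.
  w4 (successors {w2, w5, w7}): φ is false.
  w5 (successors {w9}): φ is false.
  w6 (successors {w1, w2, w3, w5}): φ is false.
  w7 (successors {w1, w2, w8, w9}): φ is false.
  w8 (successors {w7}): φ is false.
  w9 (successors ∅): φ is true.
Detail at w0 (counterexample):
  At w0: \Box (r \land (r \land (\neg r \land s))) requires r \land (r \land (\neg r \land s)) at every successor {w0}.
    r \land (r \land (\neg r \land s)) fails at w0, so \Box (r \land (r \land (\neg r \land s))) is false at w0.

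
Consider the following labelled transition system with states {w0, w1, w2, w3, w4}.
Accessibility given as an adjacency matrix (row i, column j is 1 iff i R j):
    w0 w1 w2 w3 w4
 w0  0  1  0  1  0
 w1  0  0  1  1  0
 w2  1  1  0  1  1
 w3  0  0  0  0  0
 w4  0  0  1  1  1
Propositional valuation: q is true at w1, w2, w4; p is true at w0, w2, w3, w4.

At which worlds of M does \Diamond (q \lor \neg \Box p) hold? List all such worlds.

Let φ = \Diamond (q \lor \neg \Box p). Evaluate φ at each world:
  w0 (successors {w1, w3}): φ is true.
  w1 (successors {w2, w3}): φ is true.
  w2 (successors {w0, w1, w3, w4}): φ is true.
  w3 (successors ∅): φ is false.
  w4 (successors {w2, w3, w4}): φ is true.
For instance, at w4:
  At w4: \Diamond (q \lor \neg \Box p) requires q \lor \neg \Box p at some successor in {w2, w3, w4}.
    q \lor \neg \Box p holds at w2, so \Diamond (q \lor \neg \Box p) is true at w4.
      At w2: q is true, \neg \Box p is true, so q \lor \neg \Box p is true.
Satisfying worlds: {w0, w1, w2, w4}

w0, w1, w2, w4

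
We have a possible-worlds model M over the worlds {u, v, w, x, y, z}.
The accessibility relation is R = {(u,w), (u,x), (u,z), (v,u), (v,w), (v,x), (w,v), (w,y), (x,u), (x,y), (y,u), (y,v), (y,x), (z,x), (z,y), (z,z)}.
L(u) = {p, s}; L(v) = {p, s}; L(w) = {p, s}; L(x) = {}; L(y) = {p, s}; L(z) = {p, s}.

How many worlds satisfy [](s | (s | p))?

Let φ = [](s | (s | p)). Evaluate φ at each world:
  u (successors {w, x, z}): φ is false.
  v (successors {u, w, x}): φ is false.
  w (successors {v, y}): φ is true.
  x (successors {u, y}): φ is true.
  y (successors {u, v, x}): φ is false.
  z (successors {x, y, z}): φ is false.
For instance, at y:
  At y: [](s | (s | p)) requires s | (s | p) at every successor {u, v, x}.
    s | (s | p) fails at x, so [](s | (s | p)) is false at y.
Satisfying worlds: {w, x}

2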